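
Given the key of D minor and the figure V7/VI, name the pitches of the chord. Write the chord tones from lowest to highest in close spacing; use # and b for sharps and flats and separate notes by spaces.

The slash means an applied dominant: we want the dominant of VI. In D minor, VI is Bb major, and its dominant is built on F.
Building a dominant seventh chord on F gives F-A-C-Eb.

F A C Eb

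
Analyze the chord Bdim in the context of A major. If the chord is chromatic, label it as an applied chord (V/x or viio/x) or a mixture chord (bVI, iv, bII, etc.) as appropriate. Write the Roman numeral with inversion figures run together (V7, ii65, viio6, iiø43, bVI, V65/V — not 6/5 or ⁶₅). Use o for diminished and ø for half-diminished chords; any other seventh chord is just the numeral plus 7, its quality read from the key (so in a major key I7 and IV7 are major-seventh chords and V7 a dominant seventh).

iio

Stacked in thirds the chord is B-D-F: a diminished triad on B.
B is the second degree of A major. This is the diminished supertonic triad, borrowed from the parallel minor.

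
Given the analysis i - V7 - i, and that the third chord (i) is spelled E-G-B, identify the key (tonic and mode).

The chord Em is a minor triad rooted on E; its label is i.
If E is scale degree 1 and the mode makes that degree carry a minor triad, the tonic is E and the mode is minor.

E minor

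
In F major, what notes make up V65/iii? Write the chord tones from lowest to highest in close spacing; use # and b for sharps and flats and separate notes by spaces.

G# B D E

V65/iii is a secondary dominant — the dominant seventh of iii. iii in F major is A, so the applied chord's root is E, a perfect fifth above.
Building a dominant seventh chord on E gives E-G#-B-D.
With the 65 figure the chord is in first inversion; from the bass G# upward in close position it reads G#-B-D-E.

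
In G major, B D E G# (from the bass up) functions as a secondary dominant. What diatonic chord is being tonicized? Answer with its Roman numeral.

The chord is a dominant seventh chord on E.
A dominant resolves down a perfect fifth: E → A. In G major, A is scale degree 2, i.e. ii.

ii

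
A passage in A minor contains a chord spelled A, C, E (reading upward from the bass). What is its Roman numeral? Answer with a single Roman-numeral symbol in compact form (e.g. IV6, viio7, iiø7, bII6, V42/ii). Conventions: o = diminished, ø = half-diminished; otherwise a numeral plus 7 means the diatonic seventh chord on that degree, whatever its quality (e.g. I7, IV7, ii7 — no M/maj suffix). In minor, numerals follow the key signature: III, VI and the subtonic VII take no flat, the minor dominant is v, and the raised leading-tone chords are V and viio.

i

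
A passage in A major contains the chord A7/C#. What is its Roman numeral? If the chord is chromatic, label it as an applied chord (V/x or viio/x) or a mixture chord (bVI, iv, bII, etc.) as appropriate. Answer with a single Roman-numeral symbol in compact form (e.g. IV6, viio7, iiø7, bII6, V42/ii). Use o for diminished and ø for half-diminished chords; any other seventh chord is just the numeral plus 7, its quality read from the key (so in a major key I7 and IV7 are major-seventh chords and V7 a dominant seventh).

The pitches A-C#-E-G form a dominant seventh chord rooted on A.
A is not a diatonic chord root with this quality in A major, but it lies a perfect fifth above D (IV), so the chord functions as an applied dominant of IV.
With C# in the bass the chord is in first inversion, so the figured bass is 65.

V65/IV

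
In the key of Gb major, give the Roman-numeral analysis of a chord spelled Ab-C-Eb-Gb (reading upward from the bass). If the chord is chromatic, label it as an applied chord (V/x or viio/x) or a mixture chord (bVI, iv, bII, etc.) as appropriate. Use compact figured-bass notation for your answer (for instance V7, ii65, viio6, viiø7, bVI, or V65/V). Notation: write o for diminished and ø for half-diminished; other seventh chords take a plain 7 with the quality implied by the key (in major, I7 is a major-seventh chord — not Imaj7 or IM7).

The pitches Ab-C-Eb-Gb form a dominant seventh chord rooted on Ab.
Ab is not a diatonic chord root with this quality in Gb major, but it lies a perfect fifth above Db (V), so the chord functions as an applied dominant of V.

V7/V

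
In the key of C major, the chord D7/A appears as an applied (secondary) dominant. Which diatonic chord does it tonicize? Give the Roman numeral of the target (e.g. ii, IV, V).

The chord is a dominant seventh chord on D.
A dominant resolves down a perfect fifth: D → G. In C major, G is scale degree 5, i.e. V.

V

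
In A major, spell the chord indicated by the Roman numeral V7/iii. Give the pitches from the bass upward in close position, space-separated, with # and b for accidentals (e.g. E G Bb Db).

G# B# D# F#

V7/iii is a secondary dominant — the dominant seventh of iii. iii in A major is C#, so the applied chord's root is G#, a perfect fifth above.
Building a dominant seventh chord on G# gives G#-B#-D#-F#.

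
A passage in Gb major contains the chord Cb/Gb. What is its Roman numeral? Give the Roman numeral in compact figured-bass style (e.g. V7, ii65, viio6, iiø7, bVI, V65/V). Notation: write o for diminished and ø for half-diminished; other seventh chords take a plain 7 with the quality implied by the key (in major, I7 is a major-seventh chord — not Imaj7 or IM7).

The pitches Cb-Eb-Gb form a major triad rooted on Cb.
Cb is scale degree 4 in Gb major, and a major triad on that degree is written IV.
With Gb in the bass the chord is in second inversion, so the figured bass is 64.

IV64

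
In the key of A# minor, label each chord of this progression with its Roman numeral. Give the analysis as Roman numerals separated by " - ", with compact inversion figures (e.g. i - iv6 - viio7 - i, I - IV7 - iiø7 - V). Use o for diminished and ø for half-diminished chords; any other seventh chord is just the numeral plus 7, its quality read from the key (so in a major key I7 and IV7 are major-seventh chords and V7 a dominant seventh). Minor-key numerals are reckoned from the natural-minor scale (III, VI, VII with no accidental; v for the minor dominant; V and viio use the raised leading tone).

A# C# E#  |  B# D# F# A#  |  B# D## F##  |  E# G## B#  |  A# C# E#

i - iiø7 - V/V - V - i

A#-C#-E#: minor triad on A# = scale degree 1 → i.
B#-D#-F#-A#: root B# is the supertonic; half-diminished seventh chord there is iiø7.
B#-D##-F## is the secondary dominant of V (major triad on B#): V/V.
E#-G##-B#: root E# is the dominant; major triad there is V.
A#-C#-E#: root A# is the tonic; minor triad there is i.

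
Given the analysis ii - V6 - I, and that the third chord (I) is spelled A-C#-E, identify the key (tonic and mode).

I is given as A-C#-E — a major triad with root A.
If A is scale degree 1 and the mode makes that degree carry a major triad, the tonic is A and the mode is major.

A major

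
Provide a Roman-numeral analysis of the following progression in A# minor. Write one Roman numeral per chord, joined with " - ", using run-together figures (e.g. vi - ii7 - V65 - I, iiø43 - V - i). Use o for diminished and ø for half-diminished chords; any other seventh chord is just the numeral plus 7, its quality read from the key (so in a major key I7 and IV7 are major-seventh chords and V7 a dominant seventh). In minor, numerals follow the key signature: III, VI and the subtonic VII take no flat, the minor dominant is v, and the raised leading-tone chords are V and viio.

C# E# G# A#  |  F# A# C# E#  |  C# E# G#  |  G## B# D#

C#-E#-G#-A# has root A#, degree 1 in A# minor, so i65.
F#-A#-C#-E#: root F# is the submediant; major seventh chord there is VI7.
C#-E#-G# has root C#, degree 3 in A# minor, so III.
G##-B#-D#: diminished triad on G## = scale degree 7 → viio.

i65 - VI7 - III - viio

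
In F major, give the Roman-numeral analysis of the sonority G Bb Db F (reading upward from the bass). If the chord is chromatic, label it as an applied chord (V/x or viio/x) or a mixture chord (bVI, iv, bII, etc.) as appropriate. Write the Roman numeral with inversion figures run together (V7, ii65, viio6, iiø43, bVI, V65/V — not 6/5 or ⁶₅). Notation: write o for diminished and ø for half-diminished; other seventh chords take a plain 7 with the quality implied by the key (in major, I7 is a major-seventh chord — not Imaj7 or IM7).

Stacked in thirds the chord is G-Bb-Db-F: a half-diminished seventh chord on G.
G is the second degree of F major. This is the half-diminished supertonic seventh, borrowed from the parallel minor.

iiø7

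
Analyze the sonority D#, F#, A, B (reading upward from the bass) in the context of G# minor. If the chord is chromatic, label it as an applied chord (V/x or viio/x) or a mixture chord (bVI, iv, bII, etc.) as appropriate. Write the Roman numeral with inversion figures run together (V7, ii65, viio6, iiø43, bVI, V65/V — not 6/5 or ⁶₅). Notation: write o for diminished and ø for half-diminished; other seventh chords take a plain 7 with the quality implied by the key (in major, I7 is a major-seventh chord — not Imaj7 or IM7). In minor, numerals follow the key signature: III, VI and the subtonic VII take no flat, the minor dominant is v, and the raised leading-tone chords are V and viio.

V65/VI

The pitches B-D#-F#-A form a dominant seventh chord rooted on B.
B is not a diatonic chord root with this quality in G# minor, but it lies a perfect fifth above E (VI), so the chord functions as an applied dominant of VI.
With D# in the bass the chord is in first inversion, so the figured bass is 65.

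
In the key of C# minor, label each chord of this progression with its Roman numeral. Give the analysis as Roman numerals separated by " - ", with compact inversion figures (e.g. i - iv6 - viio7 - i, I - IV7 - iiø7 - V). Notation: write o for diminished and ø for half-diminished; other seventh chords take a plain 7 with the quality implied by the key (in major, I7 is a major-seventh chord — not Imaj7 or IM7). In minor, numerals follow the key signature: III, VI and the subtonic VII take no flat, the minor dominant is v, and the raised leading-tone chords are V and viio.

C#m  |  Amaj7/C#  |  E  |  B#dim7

C#m: root C# is the tonic; minor triad there is i.
Amaj7/C#: root A is the submediant; major seventh chord there is VI65.
E: root E is the mediant; major triad there is III.
B#dim7: fully diminished seventh chord on B# = scale degree 7 → viio7.

i - VI65 - III - viio7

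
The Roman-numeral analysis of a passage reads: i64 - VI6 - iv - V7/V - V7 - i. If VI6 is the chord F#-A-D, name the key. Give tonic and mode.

F# minor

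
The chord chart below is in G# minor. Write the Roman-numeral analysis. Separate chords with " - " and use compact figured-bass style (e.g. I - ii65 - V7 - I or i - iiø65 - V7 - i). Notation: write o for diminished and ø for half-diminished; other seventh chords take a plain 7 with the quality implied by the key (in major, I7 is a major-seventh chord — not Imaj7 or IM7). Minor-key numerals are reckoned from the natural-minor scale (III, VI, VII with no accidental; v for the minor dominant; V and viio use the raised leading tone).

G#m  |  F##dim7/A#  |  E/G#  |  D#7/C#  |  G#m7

G#m: minor triad on G# = scale degree 1 → i.
F##dim7/A#: root F## is the leading tone; fully diminished seventh chord there is viio65.
E/G# has root E, degree 6 in G# minor, so VI6.
D#7/C# has root D#, degree 5 in G# minor, so V42.
G#m7: minor seventh chord on G# = scale degree 1 → i7.

i - viio65 - VI6 - V42 - i7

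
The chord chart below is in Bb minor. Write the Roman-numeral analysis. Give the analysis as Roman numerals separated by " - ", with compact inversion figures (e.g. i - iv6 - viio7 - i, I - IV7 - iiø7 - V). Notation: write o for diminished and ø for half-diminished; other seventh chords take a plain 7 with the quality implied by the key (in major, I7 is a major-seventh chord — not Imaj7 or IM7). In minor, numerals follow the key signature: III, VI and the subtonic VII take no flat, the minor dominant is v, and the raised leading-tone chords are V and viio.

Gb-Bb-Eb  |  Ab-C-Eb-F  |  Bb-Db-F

iv6 - v65 - i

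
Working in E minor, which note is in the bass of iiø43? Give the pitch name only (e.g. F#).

C

iiø in E minor has root F#; the chord is F#-A-C-E.
The figure 43 means second inversion — the fifth is in the bass.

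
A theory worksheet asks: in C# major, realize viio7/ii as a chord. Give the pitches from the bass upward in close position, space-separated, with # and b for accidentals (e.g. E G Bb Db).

C## E# G# B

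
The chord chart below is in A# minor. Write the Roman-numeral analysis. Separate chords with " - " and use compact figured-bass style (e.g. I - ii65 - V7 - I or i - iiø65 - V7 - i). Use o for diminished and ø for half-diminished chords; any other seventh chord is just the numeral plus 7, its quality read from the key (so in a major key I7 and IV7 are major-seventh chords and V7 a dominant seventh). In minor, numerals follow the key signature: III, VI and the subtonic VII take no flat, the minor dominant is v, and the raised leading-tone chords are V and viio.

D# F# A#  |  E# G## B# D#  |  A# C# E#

D#-F#-A#: root D# is the subdominant; minor triad there is iv.
E#-G##-B#-D#: dominant seventh chord on E# = scale degree 5 → V7.
A#-C#-E# has root A#, degree 1 in A# minor, so i.

iv - V7 - i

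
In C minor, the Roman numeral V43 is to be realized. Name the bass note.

D

V in C minor has root G; the chord is G-B-D-F.
The figure 43 means second inversion — the fifth is in the bass.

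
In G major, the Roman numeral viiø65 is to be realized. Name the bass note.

A

viiø in G major has root F#; the chord is F#-A-C-E.
The figure 65 means first inversion — the third is in the bass.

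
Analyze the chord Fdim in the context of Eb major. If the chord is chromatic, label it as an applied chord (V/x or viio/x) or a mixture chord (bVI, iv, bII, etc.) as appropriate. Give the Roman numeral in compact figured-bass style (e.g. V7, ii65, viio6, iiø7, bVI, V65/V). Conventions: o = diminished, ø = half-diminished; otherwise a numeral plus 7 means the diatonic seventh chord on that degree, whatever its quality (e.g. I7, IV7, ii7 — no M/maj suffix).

Stacked in thirds the chord is F-Ab-Cb: a diminished triad on F.
F is the second degree of Eb major. This is the diminished supertonic triad, borrowed from the parallel minor.

iio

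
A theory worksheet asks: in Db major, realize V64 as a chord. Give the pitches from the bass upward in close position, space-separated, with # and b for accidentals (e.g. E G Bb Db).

Eb Ab C

The numeral's case and figure indicate a major triad. In Db major its root, the fifth degree, is Ab.
That chord is spelled Ab-C-Eb.
The figured bass 64 indicates second inversion, placing the fifth (Eb) in the bass: Eb-Ab-C.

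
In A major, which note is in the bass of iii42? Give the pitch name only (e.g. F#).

iii in A major has root C#; the chord is C#-E-G#-B.
The figure 42 means third inversion — the seventh is in the bass.

B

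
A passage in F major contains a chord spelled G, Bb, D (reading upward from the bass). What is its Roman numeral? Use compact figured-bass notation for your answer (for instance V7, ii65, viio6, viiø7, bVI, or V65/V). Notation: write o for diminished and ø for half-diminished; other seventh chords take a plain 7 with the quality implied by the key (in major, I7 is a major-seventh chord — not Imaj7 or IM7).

ii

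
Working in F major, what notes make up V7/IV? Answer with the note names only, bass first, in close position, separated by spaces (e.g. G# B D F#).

F A C Eb

V7/IV is a secondary dominant — the dominant seventh of IV. IV in F major is Bb, so the applied chord's root is F, a perfect fifth above.
Building a dominant seventh chord on F gives F-A-C-Eb.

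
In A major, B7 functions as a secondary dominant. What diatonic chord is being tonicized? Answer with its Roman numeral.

The chord is a dominant seventh chord on B.
A dominant resolves down a perfect fifth: B → E. In A major, E is scale degree 5, i.e. V.

V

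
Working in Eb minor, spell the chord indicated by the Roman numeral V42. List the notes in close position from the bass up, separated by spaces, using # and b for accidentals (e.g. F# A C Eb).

In Eb minor, the fifth degree is Bb. The dominant is major (leading tone raised), so V is a dominant seventh chord.
Stacking thirds from Bb gives Bb-D-F-Ab.
With the 42 figure the chord is in third inversion; from the bass Ab upward in close position it reads Ab-Bb-D-F.

Ab Bb D F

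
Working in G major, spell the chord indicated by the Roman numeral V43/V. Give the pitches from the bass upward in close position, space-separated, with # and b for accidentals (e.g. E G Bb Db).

The slash means an applied dominant: we want the dominant of V. In G major, V is D major, and its dominant is built on A.
Building a dominant seventh chord on A gives A-C#-E-G.
With the 43 figure the chord is in second inversion; from the bass E upward in close position it reads E-G-A-C#.

E G A C#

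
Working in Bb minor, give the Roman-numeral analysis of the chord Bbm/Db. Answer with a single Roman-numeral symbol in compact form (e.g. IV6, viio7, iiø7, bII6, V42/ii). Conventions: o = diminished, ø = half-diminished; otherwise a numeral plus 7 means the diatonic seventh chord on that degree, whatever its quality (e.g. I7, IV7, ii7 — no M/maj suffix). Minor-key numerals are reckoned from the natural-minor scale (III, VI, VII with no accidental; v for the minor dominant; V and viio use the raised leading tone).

Stacked in thirds the chord is Bb-Db-F: a minor triad on Bb.
In Bb minor, Bb is the tonic; the diatonic minor triad there is i.
With Db in the bass the chord is in first inversion, so the figured bass is 6.

i6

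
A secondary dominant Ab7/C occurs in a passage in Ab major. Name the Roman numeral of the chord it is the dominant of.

IV

The chord is a dominant seventh chord on Ab.
A dominant resolves down a perfect fifth: Ab → Db. In Ab major, Db is scale degree 4, i.e. IV.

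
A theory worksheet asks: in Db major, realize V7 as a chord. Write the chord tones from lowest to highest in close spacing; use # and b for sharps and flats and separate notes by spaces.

In Db major, the dominant is Ab, and the diatonic chord built there is a dominant seventh chord.
Stacking thirds from Ab gives Ab-C-Eb-Gb.

Ab C Eb Gb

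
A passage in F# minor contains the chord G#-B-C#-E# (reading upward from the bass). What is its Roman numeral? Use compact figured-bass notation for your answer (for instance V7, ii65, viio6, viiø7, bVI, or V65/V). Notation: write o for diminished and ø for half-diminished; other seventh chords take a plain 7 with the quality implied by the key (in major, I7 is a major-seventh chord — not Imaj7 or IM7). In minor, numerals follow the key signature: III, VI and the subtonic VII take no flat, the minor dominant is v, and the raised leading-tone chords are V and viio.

V43

Stacked in thirds the chord is C#-E#-G#-B: a dominant seventh chord on C#.
In F# minor, C# is the dominant; the diatonic dominant seventh chord there is V7.
With G# in the bass the chord is in second inversion, so the figured bass is 43.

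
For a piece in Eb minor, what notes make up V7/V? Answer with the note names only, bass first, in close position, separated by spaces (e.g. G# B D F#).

F A C Eb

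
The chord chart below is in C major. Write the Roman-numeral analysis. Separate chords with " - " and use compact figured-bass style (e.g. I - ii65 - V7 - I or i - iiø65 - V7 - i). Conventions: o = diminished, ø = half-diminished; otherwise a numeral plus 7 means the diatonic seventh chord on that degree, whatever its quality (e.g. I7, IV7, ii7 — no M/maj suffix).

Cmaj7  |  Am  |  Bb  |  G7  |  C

Cmaj7: major seventh chord on C = scale degree 1 → I7.
Am: minor triad on A = scale degree 6 → vi.
Bb: Bb with this quality isn't in the key; it's bVII, borrowed from the parallel minor.
G7: root G is the dominant; dominant seventh chord there is V7.
C has root C, degree 1 in C major, so I.

I7 - vi - bVII - V7 - I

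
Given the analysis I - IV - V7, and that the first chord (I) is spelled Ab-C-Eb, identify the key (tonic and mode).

Ab major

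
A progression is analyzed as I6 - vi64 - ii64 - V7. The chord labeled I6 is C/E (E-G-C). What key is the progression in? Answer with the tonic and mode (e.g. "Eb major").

The anchor chord is a major triad on C, labeled I6.
If C is scale degree 1 and the mode makes that degree carry a major triad, the tonic is C and the mode is major.

C major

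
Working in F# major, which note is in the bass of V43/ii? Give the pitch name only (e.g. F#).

A#

The applied chord V43/ii is rooted on D#: D#-F##-A#-C#.
The figure 43 means second inversion — the fifth is in the bass.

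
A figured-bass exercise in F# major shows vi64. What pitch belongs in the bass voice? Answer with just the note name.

vi in F# major has root D#; the chord is D#-F#-A#.
The figure 64 means second inversion — the fifth is in the bass.

A#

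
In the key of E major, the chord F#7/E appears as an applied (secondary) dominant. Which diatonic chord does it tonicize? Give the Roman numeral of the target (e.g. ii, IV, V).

The chord is a dominant seventh chord on F#.
A dominant resolves down a perfect fifth: F# → B. In E major, B is scale degree 5, i.e. V.

V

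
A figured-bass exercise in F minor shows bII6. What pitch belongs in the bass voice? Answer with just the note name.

Bb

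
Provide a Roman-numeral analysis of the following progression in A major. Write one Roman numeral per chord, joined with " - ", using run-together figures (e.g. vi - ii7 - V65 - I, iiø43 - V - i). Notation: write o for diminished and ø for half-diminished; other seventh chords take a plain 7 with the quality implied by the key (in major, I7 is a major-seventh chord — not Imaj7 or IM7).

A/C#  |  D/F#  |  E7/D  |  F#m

I6 - IV6 - V42 - vi

A/C#: root A is the tonic; major triad there is I6.
D/F#: root D is the subdominant; major triad there is IV6.
E7/D: dominant seventh chord on E = scale degree 5 → V42.
F#m: minor triad on F# = scale degree 6 → vi.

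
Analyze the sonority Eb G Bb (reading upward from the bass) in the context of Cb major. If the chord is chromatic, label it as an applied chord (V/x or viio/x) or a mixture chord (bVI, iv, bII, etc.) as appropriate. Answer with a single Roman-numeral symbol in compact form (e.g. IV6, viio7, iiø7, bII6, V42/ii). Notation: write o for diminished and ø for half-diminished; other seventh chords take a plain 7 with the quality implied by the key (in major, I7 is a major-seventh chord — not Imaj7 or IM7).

V/vi

The pitches Eb-G-Bb form a major triad rooted on Eb.
Eb is not a diatonic chord root with this quality in Cb major, but it lies a perfect fifth above Ab (vi), so the chord functions as an applied dominant of vi.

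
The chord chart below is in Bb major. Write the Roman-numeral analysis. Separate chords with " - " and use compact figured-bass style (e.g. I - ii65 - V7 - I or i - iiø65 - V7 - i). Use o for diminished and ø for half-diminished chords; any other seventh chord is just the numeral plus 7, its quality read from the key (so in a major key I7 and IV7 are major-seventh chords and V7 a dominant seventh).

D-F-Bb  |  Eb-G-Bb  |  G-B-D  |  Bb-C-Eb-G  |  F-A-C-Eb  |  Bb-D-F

I6 - IV - V/ii - ii42 - V7 - I

D-F-Bb: root Bb is the tonic; major triad there is I6.
Eb-G-Bb has root Eb, degree 4 in Bb major, so IV.
G-B-D: a major triad on G, the applied dominant of ii → V/ii.
Bb-C-Eb-G: minor seventh chord on C = scale degree 2 → ii42.
F-A-C-Eb: root F is the dominant; dominant seventh chord there is V7.
Bb-D-F has root Bb, degree 1 in Bb major, so I.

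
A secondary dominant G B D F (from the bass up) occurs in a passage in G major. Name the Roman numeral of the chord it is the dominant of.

IV

The chord is a dominant seventh chord on G.
A dominant resolves down a perfect fifth: G → C. In G major, C is scale degree 4, i.e. IV.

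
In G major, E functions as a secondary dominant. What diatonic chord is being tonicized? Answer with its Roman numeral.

The chord is a major triad on E.
A dominant resolves down a perfect fifth: E → A. In G major, A is scale degree 2, i.e. ii.

ii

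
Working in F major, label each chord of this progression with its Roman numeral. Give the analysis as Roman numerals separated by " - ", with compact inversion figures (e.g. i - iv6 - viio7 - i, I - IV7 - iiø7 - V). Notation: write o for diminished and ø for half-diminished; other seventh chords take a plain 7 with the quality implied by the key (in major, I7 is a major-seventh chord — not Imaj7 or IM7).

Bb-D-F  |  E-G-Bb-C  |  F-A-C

IV - V65 - I

Bb-D-F: root Bb is the subdominant; major triad there is IV.
E-G-Bb-C: dominant seventh chord on C = scale degree 5 → V65.
F-A-C: major triad on F = scale degree 1 → I.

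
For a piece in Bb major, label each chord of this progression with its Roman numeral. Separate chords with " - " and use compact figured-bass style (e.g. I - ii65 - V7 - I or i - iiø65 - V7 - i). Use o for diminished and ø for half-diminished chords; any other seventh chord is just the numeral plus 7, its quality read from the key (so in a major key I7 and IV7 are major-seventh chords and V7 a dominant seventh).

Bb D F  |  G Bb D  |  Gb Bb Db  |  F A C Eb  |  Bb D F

Bb-D-F: major triad on Bb = scale degree 1 → I.
G-Bb-D has root G, degree 6 in Bb major, so vi.
Gb-Bb-Db: Gb with this quality isn't in the key; it's bVI, borrowed from the parallel minor.
F-A-C-Eb has root F, degree 5 in Bb major, so V7.
Bb-D-F has root Bb, degree 1 in Bb major, so I.

I - vi - bVI - V7 - I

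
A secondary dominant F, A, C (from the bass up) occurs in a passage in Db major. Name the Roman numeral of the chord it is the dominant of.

vi

The chord is a major triad on F.
A dominant resolves down a perfect fifth: F → Bb. In Db major, Bb is scale degree 6, i.e. vi.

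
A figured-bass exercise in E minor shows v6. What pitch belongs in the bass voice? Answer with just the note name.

v in E minor has root B; the chord is B-D-F#.
The figure 6 means first inversion — the third is in the bass.

D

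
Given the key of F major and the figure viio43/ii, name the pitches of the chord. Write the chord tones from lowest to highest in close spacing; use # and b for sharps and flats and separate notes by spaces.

C Eb F# A

viio43/ii is a secondary leading-tone chord. The target ii is G in F major; the applied chord is rooted a semitone below, on F#.
Building a fully diminished seventh chord on F# gives F#-A-C-Eb.
With the 43 figure the chord is in second inversion; from the bass C upward in close position it reads C-Eb-F#-A.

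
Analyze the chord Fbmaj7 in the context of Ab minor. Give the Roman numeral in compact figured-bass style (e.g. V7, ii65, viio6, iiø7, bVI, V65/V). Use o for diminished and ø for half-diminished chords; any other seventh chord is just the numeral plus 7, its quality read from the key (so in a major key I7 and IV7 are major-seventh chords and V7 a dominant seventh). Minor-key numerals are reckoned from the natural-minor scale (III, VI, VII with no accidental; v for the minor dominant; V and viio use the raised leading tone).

The pitches Fb-Ab-Cb-Eb form a major seventh chord rooted on Fb.
In Ab minor, Fb is the submediant; the diatonic major seventh chord there is VI7.

VI7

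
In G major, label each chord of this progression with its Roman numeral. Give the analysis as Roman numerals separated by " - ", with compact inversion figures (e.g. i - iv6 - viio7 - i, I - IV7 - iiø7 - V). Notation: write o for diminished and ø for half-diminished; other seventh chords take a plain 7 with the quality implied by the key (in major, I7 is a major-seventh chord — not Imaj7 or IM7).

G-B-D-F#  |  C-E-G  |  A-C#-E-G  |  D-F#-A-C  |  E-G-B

G-B-D-F#: major seventh chord on G = scale degree 1 → I7.
C-E-G has root C, degree 4 in G major, so IV.
A-C#-E-G is the secondary dominant of V (dominant seventh chord on A): V7/V.
D-F#-A-C: root D is the dominant; dominant seventh chord there is V7.
E-G-B: root E is the submediant; minor triad there is vi.

I7 - IV - V7/V - V7 - vi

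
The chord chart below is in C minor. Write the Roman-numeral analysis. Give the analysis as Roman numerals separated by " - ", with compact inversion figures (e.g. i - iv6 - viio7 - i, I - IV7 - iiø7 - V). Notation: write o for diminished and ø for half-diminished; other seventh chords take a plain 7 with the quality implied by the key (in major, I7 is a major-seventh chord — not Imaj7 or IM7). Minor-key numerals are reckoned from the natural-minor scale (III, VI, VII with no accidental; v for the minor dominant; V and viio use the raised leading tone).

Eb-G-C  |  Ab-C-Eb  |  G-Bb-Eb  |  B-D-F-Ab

Eb-G-C has root C, degree 1 in C minor, so i6.
Ab-C-Eb: major triad on Ab = scale degree 6 → VI.
G-Bb-Eb: major triad on Eb = scale degree 3 → III6.
B-D-F-Ab: root B is the leading tone; fully diminished seventh chord there is viio7.

i6 - VI - III6 - viio7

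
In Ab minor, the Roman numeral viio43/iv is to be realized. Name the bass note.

Gb

The applied chord viio43/iv is rooted on C: C-Eb-Gb-Bbb.
The figure 43 means second inversion — the fifth is in the bass.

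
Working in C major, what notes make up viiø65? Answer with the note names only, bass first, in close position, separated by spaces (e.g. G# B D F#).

The numeral's case and figure indicate a half-diminished seventh chord. In C major its root, the seventh degree, is B.
That chord is spelled B-D-F-A.
With the 65 figure the chord is in first inversion; from the bass D upward in close position it reads D-F-A-B.

D F A B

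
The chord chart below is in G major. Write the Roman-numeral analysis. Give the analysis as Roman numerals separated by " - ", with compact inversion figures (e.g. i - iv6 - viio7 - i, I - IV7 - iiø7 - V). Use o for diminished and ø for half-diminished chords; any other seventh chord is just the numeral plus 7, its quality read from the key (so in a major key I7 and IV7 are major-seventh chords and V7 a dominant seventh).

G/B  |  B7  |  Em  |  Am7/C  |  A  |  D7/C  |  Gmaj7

I6 - V7/vi - vi - ii65 - V/V - V42 - I7

G/B has root G, degree 1 in G major, so I6.
B7: chromatic; B is V of vi, so V7/vi.
Em has root E, degree 6 in G major, so vi.
Am7/C: root A is the supertonic; minor seventh chord there is ii65.
A: a major triad on A, the applied dominant of V → V/V.
D7/C: dominant seventh chord on D = scale degree 5 → V42.
Gmaj7 has root G, degree 1 in G major, so I7.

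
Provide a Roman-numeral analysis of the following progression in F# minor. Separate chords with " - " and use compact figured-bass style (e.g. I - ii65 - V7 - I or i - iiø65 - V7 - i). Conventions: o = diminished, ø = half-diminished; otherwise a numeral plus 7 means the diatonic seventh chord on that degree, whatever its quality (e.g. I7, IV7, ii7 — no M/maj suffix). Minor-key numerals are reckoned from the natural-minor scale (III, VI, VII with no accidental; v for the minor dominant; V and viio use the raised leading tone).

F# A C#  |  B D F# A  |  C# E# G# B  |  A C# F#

i - iv7 - V7 - i6

F#-A-C#: minor triad on F# = scale degree 1 → i.
B-D-F#-A: root B is the subdominant; minor seventh chord there is iv7.
C#-E#-G#-B has root C#, degree 5 in F# minor, so V7.
A-C#-F#: root F# is the tonic; minor triad there is i6.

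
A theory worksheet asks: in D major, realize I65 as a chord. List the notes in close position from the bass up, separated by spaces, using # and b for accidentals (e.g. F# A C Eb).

The numeral's case and figure indicate a major seventh chord. In D major its root, the first degree, is D.
Stacking thirds from D gives D-F#-A-C#.
With the 65 figure the chord is in first inversion; from the bass F# upward in close position it reads F#-A-C#-D.

F# A C# D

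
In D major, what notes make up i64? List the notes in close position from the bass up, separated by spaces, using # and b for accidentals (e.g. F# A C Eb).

i64 is the minor tonic, borrowed from the parallel minor. In D major that root is D.
So the chord is D-F-A, a minor triad.
With the 64 figure the chord is in second inversion; from the bass A upward in close position it reads A-D-F.

A D F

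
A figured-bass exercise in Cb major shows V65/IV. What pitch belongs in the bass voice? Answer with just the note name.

Eb

The applied chord V65/IV is rooted on Cb: Cb-Eb-Gb-Bbb.
The figure 65 means first inversion — the third is in the bass.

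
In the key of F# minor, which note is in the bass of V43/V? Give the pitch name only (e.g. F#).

D#

The applied chord V43/V is rooted on G#: G#-B#-D#-F#.
The figure 43 means second inversion — the fifth is in the bass.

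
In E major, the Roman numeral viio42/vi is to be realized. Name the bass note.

A

The applied chord viio42/vi is rooted on B#: B#-D#-F#-A.
The figure 42 means third inversion — the seventh is in the bass.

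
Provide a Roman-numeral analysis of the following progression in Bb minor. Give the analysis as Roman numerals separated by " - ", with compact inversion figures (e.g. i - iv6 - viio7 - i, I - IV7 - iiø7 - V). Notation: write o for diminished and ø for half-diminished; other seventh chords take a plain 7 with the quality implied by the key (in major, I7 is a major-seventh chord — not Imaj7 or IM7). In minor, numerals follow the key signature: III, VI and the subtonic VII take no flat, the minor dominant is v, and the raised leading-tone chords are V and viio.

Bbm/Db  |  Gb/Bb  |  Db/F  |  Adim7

i6 - VI6 - III6 - viio7

Bbm/Db: root Bb is the tonic; minor triad there is i6.
Gb/Bb: root Gb is the submediant; major triad there is VI6.
Db/F: root Db is the mediant; major triad there is III6.
Adim7 has root A, degree 7 in Bb minor, so viio7.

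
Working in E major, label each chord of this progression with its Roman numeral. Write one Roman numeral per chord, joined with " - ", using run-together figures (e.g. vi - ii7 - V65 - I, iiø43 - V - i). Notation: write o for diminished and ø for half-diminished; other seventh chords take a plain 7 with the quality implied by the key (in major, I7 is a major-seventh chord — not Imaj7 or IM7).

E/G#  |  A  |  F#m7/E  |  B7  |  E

E/G# has root E, degree 1 in E major, so I6.
A has root A, degree 4 in E major, so IV.
F#m7/E: minor seventh chord on F# = scale degree 2 → ii42.
B7: root B is the dominant; dominant seventh chord there is V7.
E: major triad on E = scale degree 1 → I.

I6 - IV - ii42 - V7 - I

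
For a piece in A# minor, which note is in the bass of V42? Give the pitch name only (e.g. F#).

V in A# minor has root E#; the chord is E#-G##-B#-D#.
The figure 42 means third inversion — the seventh is in the bass.

D#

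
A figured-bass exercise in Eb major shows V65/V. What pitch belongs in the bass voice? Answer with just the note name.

A

The applied chord V65/V is rooted on F: F-A-C-Eb.
The figure 65 means first inversion — the third is in the bass.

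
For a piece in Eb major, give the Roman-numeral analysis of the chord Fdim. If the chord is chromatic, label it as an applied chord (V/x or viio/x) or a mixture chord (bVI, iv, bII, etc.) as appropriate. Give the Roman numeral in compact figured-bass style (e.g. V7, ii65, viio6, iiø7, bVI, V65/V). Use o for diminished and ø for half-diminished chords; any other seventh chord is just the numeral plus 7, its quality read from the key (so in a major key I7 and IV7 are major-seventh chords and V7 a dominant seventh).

iio

The pitches F-Ab-Cb form a diminished triad rooted on F.
F is the second degree of Eb major. This is the diminished supertonic triad, borrowed from the parallel minor.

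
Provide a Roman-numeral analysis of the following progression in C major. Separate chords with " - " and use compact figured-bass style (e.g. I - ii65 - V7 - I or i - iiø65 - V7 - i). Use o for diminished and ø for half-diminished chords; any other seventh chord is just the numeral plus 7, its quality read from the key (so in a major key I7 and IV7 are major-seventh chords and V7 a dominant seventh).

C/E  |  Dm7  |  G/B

I6 - ii7 - V6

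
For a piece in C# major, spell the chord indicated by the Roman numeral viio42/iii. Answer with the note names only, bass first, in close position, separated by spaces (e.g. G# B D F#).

C# D## F## A#

The slash marks an applied leading-tone chord: viio of iii. In C# major, iii is E#, so the leading tone to it is D##, a half step below.
Building a fully diminished seventh chord on D## gives D##-F##-A#-C#.
The figured bass 42 indicates third inversion, placing the seventh (C#) in the bass: C#-D##-F##-A#.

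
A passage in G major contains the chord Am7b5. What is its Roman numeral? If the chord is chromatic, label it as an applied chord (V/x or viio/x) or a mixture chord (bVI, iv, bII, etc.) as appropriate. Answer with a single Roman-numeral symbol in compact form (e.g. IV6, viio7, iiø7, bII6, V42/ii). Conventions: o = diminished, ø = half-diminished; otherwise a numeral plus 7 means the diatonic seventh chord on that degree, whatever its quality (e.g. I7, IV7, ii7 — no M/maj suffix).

The pitches A-C-Eb-G form a half-diminished seventh chord rooted on A.
A is the second degree of G major. This is the half-diminished supertonic seventh, borrowed from the parallel minor.

iiø7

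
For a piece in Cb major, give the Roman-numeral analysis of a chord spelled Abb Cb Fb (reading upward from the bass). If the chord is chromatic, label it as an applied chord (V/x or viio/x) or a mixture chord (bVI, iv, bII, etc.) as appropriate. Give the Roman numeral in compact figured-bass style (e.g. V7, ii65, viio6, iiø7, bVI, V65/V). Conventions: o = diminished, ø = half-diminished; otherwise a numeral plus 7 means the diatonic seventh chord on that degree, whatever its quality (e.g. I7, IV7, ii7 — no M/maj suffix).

iv6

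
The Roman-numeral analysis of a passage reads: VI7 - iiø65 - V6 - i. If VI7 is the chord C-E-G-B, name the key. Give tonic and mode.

The anchor chord is a major seventh chord on C, labeled VI7.
VI7 on C implies C is the submediant; that puts the tonic at E, and the uppercase numeral fits minor mode.

E minor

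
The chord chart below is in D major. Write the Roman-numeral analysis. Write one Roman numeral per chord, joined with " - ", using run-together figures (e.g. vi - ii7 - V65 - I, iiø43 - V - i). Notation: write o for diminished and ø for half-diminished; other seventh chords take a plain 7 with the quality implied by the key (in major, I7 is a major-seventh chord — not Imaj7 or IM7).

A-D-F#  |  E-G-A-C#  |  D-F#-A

I64 - V43 - I

A-D-F# has root D, degree 1 in D major, so I64.
E-G-A-C#: dominant seventh chord on A = scale degree 5 → V43.
D-F#-A: root D is the tonic; major triad there is I.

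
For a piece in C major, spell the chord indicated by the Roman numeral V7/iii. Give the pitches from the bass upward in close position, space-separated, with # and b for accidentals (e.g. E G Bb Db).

V7/iii is a secondary dominant — the dominant seventh of iii. iii in C major is E, so the applied chord's root is B, a perfect fifth above.
Building a dominant seventh chord on B gives B-D#-F#-A.

B D# F# A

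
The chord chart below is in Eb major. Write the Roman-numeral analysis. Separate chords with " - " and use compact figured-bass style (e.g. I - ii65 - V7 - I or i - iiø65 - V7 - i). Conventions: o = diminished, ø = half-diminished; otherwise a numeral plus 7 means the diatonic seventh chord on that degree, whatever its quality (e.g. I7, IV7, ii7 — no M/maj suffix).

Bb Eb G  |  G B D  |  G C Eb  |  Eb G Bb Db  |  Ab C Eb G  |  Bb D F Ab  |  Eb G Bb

I64 - V/vi - vi64 - V7/IV - IV7 - V7 - I

Bb-Eb-G: major triad on Eb = scale degree 1 → I64.
G-B-D: chromatic; G is V of vi, so V/vi.
G-C-Eb: minor triad on C = scale degree 6 → vi64.
Eb-G-Bb-Db is the secondary dominant of IV (dominant seventh chord on Eb): V7/IV.
Ab-C-Eb-G has root Ab, degree 4 in Eb major, so IV7.
Bb-D-F-Ab has root Bb, degree 5 in Eb major, so V7.
Eb-G-Bb: major triad on Eb = scale degree 1 → I.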